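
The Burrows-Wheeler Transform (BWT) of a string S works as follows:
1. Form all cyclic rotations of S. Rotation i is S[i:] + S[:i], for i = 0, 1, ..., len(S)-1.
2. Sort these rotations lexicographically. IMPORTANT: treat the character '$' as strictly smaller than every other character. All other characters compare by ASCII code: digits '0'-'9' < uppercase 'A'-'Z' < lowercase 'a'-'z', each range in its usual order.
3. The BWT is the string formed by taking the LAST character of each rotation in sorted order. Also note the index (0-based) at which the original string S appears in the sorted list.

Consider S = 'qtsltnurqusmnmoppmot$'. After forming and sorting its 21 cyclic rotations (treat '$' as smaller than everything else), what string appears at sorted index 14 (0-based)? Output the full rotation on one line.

Answer: sltnurqusmnmoppmot$qt

Derivation:
All 21 rotations (rotation i = S[i:]+S[:i]):
  rot[0] = qtsltnurqusmnmoppmot$
  rot[1] = tsltnurqusmnmoppmot$q
  rot[2] = sltnurqusmnmoppmot$qt
  rot[3] = ltnurqusmnmoppmot$qts
  rot[4] = tnurqusmnmoppmot$qtsl
  rot[5] = nurqusmnmoppmot$qtslt
  rot[6] = urqusmnmoppmot$qtsltn
  rot[7] = rqusmnmoppmot$qtsltnu
  rot[8] = qusmnmoppmot$qtsltnur
  rot[9] = usmnmoppmot$qtsltnurq
  rot[10] = smnmoppmot$qtsltnurqu
  rot[11] = mnmoppmot$qtsltnurqus
  rot[12] = nmoppmot$qtsltnurqusm
  rot[13] = moppmot$qtsltnurqusmn
  rot[14] = oppmot$qtsltnurqusmnm
  rot[15] = ppmot$qtsltnurqusmnmo
  rot[16] = pmot$qtsltnurqusmnmop
  rot[17] = mot$qtsltnurqusmnmopp
  rot[18] = ot$qtsltnurqusmnmoppm
  rot[19] = t$qtsltnurqusmnmoppmo
  rot[20] = $qtsltnurqusmnmoppmot
Sorted (with $ < everything):
  sorted[0] = $qtsltnurqusmnmoppmot
  sorted[1] = ltnurqusmnmoppmot$qts
  sorted[2] = mnmoppmot$qtsltnurqus
  sorted[3] = moppmot$qtsltnurqusmn
  sorted[4] = mot$qtsltnurqusmnmopp
  sorted[5] = nmoppmot$qtsltnurqusm
  sorted[6] = nurqusmnmoppmot$qtslt
  sorted[7] = oppmot$qtsltnurqusmnm
  sorted[8] = ot$qtsltnurqusmnmoppm
  sorted[9] = pmot$qtsltnurqusmnmop
  sorted[10] = ppmot$qtsltnurqusmnmo
  sorted[11] = qtsltnurqusmnmoppmot$
  sorted[12] = qusmnmoppmot$qtsltnur
  sorted[13] = rqusmnmoppmot$qtsltnu
  sorted[14] = sltnurqusmnmoppmot$qt
  sorted[15] = smnmoppmot$qtsltnurqu
  sorted[16] = t$qtsltnurqusmnmoppmo
  sorted[17] = tnurqusmnmoppmot$qtsl
  sorted[18] = tsltnurqusmnmoppmot$q
  sorted[19] = urqusmnmoppmot$qtsltn
  sorted[20] = usmnmoppmot$qtsltnurq
sorted[14] = sltnurqusmnmoppmot$qt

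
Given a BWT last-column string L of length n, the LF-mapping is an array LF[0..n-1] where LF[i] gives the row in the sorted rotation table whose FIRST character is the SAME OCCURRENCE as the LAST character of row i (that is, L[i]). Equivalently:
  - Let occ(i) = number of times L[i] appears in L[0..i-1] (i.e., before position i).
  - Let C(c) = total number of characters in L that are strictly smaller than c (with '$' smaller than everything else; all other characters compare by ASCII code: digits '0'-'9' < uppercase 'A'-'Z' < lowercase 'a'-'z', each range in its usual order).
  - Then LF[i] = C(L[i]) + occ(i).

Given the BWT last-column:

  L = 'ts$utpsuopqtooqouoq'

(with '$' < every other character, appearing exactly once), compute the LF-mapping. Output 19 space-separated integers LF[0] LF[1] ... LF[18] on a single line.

Char counts: '$':1, 'o':5, 'p':2, 'q':3, 's':2, 't':3, 'u':3
C (first-col start): C('$')=0, C('o')=1, C('p')=6, C('q')=8, C('s')=11, C('t')=13, C('u')=16
L[0]='t': occ=0, LF[0]=C('t')+0=13+0=13
L[1]='s': occ=0, LF[1]=C('s')+0=11+0=11
L[2]='$': occ=0, LF[2]=C('$')+0=0+0=0
L[3]='u': occ=0, LF[3]=C('u')+0=16+0=16
L[4]='t': occ=1, LF[4]=C('t')+1=13+1=14
L[5]='p': occ=0, LF[5]=C('p')+0=6+0=6
L[6]='s': occ=1, LF[6]=C('s')+1=11+1=12
L[7]='u': occ=1, LF[7]=C('u')+1=16+1=17
L[8]='o': occ=0, LF[8]=C('o')+0=1+0=1
L[9]='p': occ=1, LF[9]=C('p')+1=6+1=7
L[10]='q': occ=0, LF[10]=C('q')+0=8+0=8
L[11]='t': occ=2, LF[11]=C('t')+2=13+2=15
L[12]='o': occ=1, LF[12]=C('o')+1=1+1=2
L[13]='o': occ=2, LF[13]=C('o')+2=1+2=3
L[14]='q': occ=1, LF[14]=C('q')+1=8+1=9
L[15]='o': occ=3, LF[15]=C('o')+3=1+3=4
L[16]='u': occ=2, LF[16]=C('u')+2=16+2=18
L[17]='o': occ=4, LF[17]=C('o')+4=1+4=5
L[18]='q': occ=2, LF[18]=C('q')+2=8+2=10

Answer: 13 11 0 16 14 6 12 17 1 7 8 15 2 3 9 4 18 5 10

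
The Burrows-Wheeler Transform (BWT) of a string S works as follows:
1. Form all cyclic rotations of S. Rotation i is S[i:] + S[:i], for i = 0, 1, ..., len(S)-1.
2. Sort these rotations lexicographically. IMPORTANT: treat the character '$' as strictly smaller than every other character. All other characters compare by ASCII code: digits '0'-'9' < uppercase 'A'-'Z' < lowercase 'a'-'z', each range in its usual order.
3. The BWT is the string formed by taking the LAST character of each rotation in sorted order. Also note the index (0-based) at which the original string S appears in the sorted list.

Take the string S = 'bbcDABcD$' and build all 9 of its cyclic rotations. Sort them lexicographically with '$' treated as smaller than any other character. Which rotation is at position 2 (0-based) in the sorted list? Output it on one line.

Answer: BcD$bbcDA

Derivation:
All 9 rotations (rotation i = S[i:]+S[:i]):
  rot[0] = bbcDABcD$
  rot[1] = bcDABcD$b
  rot[2] = cDABcD$bb
  rot[3] = DABcD$bbc
  rot[4] = ABcD$bbcD
  rot[5] = BcD$bbcDA
  rot[6] = cD$bbcDAB
  rot[7] = D$bbcDABc
  rot[8] = $bbcDABcD
Sorted (with $ < everything):
  sorted[0] = $bbcDABcD
  sorted[1] = ABcD$bbcD
  sorted[2] = BcD$bbcDA
  sorted[3] = D$bbcDABc
  sorted[4] = DABcD$bbc
  sorted[5] = bbcDABcD$
  sorted[6] = bcDABcD$b
  sorted[7] = cD$bbcDAB
  sorted[8] = cDABcD$bb
sorted[2] = BcD$bbcDA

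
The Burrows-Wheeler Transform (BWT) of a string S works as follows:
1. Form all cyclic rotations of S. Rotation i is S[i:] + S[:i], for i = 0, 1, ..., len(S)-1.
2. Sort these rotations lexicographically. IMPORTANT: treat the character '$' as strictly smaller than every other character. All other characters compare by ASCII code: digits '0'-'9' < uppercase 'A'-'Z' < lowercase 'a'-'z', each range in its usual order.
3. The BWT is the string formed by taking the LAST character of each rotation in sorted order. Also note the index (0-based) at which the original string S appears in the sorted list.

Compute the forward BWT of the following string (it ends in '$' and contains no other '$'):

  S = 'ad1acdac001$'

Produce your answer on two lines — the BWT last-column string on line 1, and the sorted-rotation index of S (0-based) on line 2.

Answer: 1c00dd1$aaac
7

Derivation:
All 12 rotations (rotation i = S[i:]+S[:i]):
  rot[0] = ad1acdac001$
  rot[1] = d1acdac001$a
  rot[2] = 1acdac001$ad
  rot[3] = acdac001$ad1
  rot[4] = cdac001$ad1a
  rot[5] = dac001$ad1ac
  rot[6] = ac001$ad1acd
  rot[7] = c001$ad1acda
  rot[8] = 001$ad1acdac
  rot[9] = 01$ad1acdac0
  rot[10] = 1$ad1acdac00
  rot[11] = $ad1acdac001
Sorted (with $ < everything):
  sorted[0] = $ad1acdac001  (last char: '1')
  sorted[1] = 001$ad1acdac  (last char: 'c')
  sorted[2] = 01$ad1acdac0  (last char: '0')
  sorted[3] = 1$ad1acdac00  (last char: '0')
  sorted[4] = 1acdac001$ad  (last char: 'd')
  sorted[5] = ac001$ad1acd  (last char: 'd')
  sorted[6] = acdac001$ad1  (last char: '1')
  sorted[7] = ad1acdac001$  (last char: '$')
  sorted[8] = c001$ad1acda  (last char: 'a')
  sorted[9] = cdac001$ad1a  (last char: 'a')
  sorted[10] = d1acdac001$a  (last char: 'a')
  sorted[11] = dac001$ad1ac  (last char: 'c')
Last column: 1c00dd1$aaac
Original string S is at sorted index 7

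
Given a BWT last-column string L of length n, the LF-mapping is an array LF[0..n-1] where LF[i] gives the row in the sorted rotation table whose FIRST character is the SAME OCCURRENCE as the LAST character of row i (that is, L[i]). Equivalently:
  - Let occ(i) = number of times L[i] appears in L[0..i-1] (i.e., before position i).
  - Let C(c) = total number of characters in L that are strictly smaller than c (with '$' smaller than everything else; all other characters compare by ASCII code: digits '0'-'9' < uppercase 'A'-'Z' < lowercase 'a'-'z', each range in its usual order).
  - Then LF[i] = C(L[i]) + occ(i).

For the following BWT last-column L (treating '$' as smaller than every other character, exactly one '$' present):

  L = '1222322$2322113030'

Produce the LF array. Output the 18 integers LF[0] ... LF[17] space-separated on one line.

Answer: 3 6 7 8 14 9 10 0 11 15 12 13 4 5 16 1 17 2

Derivation:
Char counts: '$':1, '0':2, '1':3, '2':8, '3':4
C (first-col start): C('$')=0, C('0')=1, C('1')=3, C('2')=6, C('3')=14
L[0]='1': occ=0, LF[0]=C('1')+0=3+0=3
L[1]='2': occ=0, LF[1]=C('2')+0=6+0=6
L[2]='2': occ=1, LF[2]=C('2')+1=6+1=7
L[3]='2': occ=2, LF[3]=C('2')+2=6+2=8
L[4]='3': occ=0, LF[4]=C('3')+0=14+0=14
L[5]='2': occ=3, LF[5]=C('2')+3=6+3=9
L[6]='2': occ=4, LF[6]=C('2')+4=6+4=10
L[7]='$': occ=0, LF[7]=C('$')+0=0+0=0
L[8]='2': occ=5, LF[8]=C('2')+5=6+5=11
L[9]='3': occ=1, LF[9]=C('3')+1=14+1=15
L[10]='2': occ=6, LF[10]=C('2')+6=6+6=12
L[11]='2': occ=7, LF[11]=C('2')+7=6+7=13
L[12]='1': occ=1, LF[12]=C('1')+1=3+1=4
L[13]='1': occ=2, LF[13]=C('1')+2=3+2=5
L[14]='3': occ=2, LF[14]=C('3')+2=14+2=16
L[15]='0': occ=0, LF[15]=C('0')+0=1+0=1
L[16]='3': occ=3, LF[16]=C('3')+3=14+3=17
L[17]='0': occ=1, LF[17]=C('0')+1=1+1=2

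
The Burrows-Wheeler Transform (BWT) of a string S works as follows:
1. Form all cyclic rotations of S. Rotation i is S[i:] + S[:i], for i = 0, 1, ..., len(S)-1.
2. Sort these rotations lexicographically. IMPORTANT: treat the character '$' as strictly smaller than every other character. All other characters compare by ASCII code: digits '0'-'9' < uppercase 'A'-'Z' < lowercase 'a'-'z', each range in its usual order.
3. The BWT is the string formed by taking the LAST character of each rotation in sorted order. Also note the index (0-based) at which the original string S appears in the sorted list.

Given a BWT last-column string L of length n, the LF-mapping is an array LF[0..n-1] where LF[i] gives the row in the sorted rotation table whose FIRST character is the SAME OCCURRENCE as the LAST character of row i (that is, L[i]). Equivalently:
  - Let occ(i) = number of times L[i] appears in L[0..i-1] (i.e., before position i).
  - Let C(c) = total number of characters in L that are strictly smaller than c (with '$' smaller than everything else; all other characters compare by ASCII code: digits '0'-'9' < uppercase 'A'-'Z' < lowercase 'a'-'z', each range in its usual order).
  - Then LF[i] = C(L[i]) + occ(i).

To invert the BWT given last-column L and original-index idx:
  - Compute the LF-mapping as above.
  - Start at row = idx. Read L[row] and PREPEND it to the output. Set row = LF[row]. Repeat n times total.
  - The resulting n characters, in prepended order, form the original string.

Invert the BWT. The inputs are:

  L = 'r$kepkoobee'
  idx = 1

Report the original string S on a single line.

LF mapping: 10 0 5 2 9 6 7 8 1 3 4
Walk LF starting at row 1, prepending L[row]:
  step 1: row=1, L[1]='$', prepend. Next row=LF[1]=0
  step 2: row=0, L[0]='r', prepend. Next row=LF[0]=10
  step 3: row=10, L[10]='e', prepend. Next row=LF[10]=4
  step 4: row=4, L[4]='p', prepend. Next row=LF[4]=9
  step 5: row=9, L[9]='e', prepend. Next row=LF[9]=3
  step 6: row=3, L[3]='e', prepend. Next row=LF[3]=2
  step 7: row=2, L[2]='k', prepend. Next row=LF[2]=5
  step 8: row=5, L[5]='k', prepend. Next row=LF[5]=6
  step 9: row=6, L[6]='o', prepend. Next row=LF[6]=7
  step 10: row=7, L[7]='o', prepend. Next row=LF[7]=8
  step 11: row=8, L[8]='b', prepend. Next row=LF[8]=1
Reversed output: bookkeeper$

Answer: bookkeeper$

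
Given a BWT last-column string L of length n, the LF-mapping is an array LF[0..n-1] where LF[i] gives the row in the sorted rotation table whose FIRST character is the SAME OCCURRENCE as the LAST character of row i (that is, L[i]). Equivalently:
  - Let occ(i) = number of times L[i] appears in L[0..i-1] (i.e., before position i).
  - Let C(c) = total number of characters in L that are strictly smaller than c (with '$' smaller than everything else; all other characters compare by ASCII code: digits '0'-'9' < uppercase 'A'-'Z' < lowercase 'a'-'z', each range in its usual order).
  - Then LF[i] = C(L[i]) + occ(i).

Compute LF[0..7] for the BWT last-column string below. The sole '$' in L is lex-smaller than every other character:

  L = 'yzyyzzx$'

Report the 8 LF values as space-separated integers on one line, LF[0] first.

Char counts: '$':1, 'x':1, 'y':3, 'z':3
C (first-col start): C('$')=0, C('x')=1, C('y')=2, C('z')=5
L[0]='y': occ=0, LF[0]=C('y')+0=2+0=2
L[1]='z': occ=0, LF[1]=C('z')+0=5+0=5
L[2]='y': occ=1, LF[2]=C('y')+1=2+1=3
L[3]='y': occ=2, LF[3]=C('y')+2=2+2=4
L[4]='z': occ=1, LF[4]=C('z')+1=5+1=6
L[5]='z': occ=2, LF[5]=C('z')+2=5+2=7
L[6]='x': occ=0, LF[6]=C('x')+0=1+0=1
L[7]='$': occ=0, LF[7]=C('$')+0=0+0=0

Answer: 2 5 3 4 6 7 1 0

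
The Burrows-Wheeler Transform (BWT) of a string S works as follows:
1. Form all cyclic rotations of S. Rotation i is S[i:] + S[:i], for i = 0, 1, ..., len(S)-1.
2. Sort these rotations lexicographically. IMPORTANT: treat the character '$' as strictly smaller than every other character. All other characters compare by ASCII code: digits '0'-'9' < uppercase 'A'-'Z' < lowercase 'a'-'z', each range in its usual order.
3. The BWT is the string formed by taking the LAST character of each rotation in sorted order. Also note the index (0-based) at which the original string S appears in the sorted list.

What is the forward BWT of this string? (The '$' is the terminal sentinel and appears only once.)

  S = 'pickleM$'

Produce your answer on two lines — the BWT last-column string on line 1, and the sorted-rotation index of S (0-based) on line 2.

Answer: Meilpck$
7

Derivation:
All 8 rotations (rotation i = S[i:]+S[:i]):
  rot[0] = pickleM$
  rot[1] = ickleM$p
  rot[2] = ckleM$pi
  rot[3] = kleM$pic
  rot[4] = leM$pick
  rot[5] = eM$pickl
  rot[6] = M$pickle
  rot[7] = $pickleM
Sorted (with $ < everything):
  sorted[0] = $pickleM  (last char: 'M')
  sorted[1] = M$pickle  (last char: 'e')
  sorted[2] = ckleM$pi  (last char: 'i')
  sorted[3] = eM$pickl  (last char: 'l')
  sorted[4] = ickleM$p  (last char: 'p')
  sorted[5] = kleM$pic  (last char: 'c')
  sorted[6] = leM$pick  (last char: 'k')
  sorted[7] = pickleM$  (last char: '$')
Last column: Meilpck$
Original string S is at sorted index 7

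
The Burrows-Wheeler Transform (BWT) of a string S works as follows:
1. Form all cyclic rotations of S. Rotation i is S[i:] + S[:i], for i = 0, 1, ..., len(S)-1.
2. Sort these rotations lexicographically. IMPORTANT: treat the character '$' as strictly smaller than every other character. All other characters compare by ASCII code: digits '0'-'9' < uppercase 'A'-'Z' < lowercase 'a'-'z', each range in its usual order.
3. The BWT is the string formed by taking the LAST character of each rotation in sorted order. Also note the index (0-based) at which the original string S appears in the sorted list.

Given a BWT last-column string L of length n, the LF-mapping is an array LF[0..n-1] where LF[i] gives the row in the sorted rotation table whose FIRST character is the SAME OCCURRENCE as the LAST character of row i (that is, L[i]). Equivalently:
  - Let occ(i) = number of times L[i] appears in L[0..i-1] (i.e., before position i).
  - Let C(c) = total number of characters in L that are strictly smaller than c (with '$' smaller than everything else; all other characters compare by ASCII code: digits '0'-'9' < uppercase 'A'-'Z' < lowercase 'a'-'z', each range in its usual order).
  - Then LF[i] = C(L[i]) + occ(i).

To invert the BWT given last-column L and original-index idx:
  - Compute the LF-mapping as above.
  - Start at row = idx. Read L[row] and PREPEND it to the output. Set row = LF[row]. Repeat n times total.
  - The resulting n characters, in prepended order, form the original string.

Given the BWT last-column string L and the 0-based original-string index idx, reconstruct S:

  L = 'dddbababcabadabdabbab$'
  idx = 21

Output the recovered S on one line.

LF mapping: 17 18 19 8 1 9 2 10 16 3 11 4 20 5 12 21 6 13 14 7 15 0
Walk LF starting at row 21, prepending L[row]:
  step 1: row=21, L[21]='$', prepend. Next row=LF[21]=0
  step 2: row=0, L[0]='d', prepend. Next row=LF[0]=17
  step 3: row=17, L[17]='b', prepend. Next row=LF[17]=13
  step 4: row=13, L[13]='a', prepend. Next row=LF[13]=5
  step 5: row=5, L[5]='b', prepend. Next row=LF[5]=9
  step 6: row=9, L[9]='a', prepend. Next row=LF[9]=3
  step 7: row=3, L[3]='b', prepend. Next row=LF[3]=8
  step 8: row=8, L[8]='c', prepend. Next row=LF[8]=16
  step 9: row=16, L[16]='a', prepend. Next row=LF[16]=6
  step 10: row=6, L[6]='a', prepend. Next row=LF[6]=2
  step 11: row=2, L[2]='d', prepend. Next row=LF[2]=19
  step 12: row=19, L[19]='a', prepend. Next row=LF[19]=7
  step 13: row=7, L[7]='b', prepend. Next row=LF[7]=10
  step 14: row=10, L[10]='b', prepend. Next row=LF[10]=11
  step 15: row=11, L[11]='a', prepend. Next row=LF[11]=4
  step 16: row=4, L[4]='a', prepend. Next row=LF[4]=1
  step 17: row=1, L[1]='d', prepend. Next row=LF[1]=18
  step 18: row=18, L[18]='b', prepend. Next row=LF[18]=14
  step 19: row=14, L[14]='b', prepend. Next row=LF[14]=12
  step 20: row=12, L[12]='d', prepend. Next row=LF[12]=20
  step 21: row=20, L[20]='b', prepend. Next row=LF[20]=15
  step 22: row=15, L[15]='d', prepend. Next row=LF[15]=21
Reversed output: dbdbbdaabbadaacbababd$

Answer: dbdbbdaabbadaacbababd$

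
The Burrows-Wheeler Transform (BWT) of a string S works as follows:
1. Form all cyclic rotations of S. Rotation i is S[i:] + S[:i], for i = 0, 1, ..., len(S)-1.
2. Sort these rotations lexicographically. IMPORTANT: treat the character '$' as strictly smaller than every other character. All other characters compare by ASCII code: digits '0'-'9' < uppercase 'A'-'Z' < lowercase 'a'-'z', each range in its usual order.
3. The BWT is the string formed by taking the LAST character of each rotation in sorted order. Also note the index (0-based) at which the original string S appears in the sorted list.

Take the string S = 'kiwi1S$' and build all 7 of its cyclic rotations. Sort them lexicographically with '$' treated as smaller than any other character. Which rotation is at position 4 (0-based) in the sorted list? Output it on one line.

All 7 rotations (rotation i = S[i:]+S[:i]):
  rot[0] = kiwi1S$
  rot[1] = iwi1S$k
  rot[2] = wi1S$ki
  rot[3] = i1S$kiw
  rot[4] = 1S$kiwi
  rot[5] = S$kiwi1
  rot[6] = $kiwi1S
Sorted (with $ < everything):
  sorted[0] = $kiwi1S
  sorted[1] = 1S$kiwi
  sorted[2] = S$kiwi1
  sorted[3] = i1S$kiw
  sorted[4] = iwi1S$k
  sorted[5] = kiwi1S$
  sorted[6] = wi1S$ki
sorted[4] = iwi1S$k

Answer: iwi1S$k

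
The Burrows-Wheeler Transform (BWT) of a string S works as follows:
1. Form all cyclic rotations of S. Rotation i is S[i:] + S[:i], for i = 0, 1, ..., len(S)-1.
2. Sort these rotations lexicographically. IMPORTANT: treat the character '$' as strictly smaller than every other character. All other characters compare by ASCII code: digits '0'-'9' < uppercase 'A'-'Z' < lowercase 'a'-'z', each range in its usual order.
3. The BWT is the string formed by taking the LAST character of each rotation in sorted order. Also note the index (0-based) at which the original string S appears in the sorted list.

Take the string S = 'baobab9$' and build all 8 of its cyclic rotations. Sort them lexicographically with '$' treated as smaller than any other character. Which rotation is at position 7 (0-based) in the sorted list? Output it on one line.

All 8 rotations (rotation i = S[i:]+S[:i]):
  rot[0] = baobab9$
  rot[1] = aobab9$b
  rot[2] = obab9$ba
  rot[3] = bab9$bao
  rot[4] = ab9$baob
  rot[5] = b9$baoba
  rot[6] = 9$baobab
  rot[7] = $baobab9
Sorted (with $ < everything):
  sorted[0] = $baobab9
  sorted[1] = 9$baobab
  sorted[2] = ab9$baob
  sorted[3] = aobab9$b
  sorted[4] = b9$baoba
  sorted[5] = bab9$bao
  sorted[6] = baobab9$
  sorted[7] = obab9$ba
sorted[7] = obab9$ba

Answer: obab9$ba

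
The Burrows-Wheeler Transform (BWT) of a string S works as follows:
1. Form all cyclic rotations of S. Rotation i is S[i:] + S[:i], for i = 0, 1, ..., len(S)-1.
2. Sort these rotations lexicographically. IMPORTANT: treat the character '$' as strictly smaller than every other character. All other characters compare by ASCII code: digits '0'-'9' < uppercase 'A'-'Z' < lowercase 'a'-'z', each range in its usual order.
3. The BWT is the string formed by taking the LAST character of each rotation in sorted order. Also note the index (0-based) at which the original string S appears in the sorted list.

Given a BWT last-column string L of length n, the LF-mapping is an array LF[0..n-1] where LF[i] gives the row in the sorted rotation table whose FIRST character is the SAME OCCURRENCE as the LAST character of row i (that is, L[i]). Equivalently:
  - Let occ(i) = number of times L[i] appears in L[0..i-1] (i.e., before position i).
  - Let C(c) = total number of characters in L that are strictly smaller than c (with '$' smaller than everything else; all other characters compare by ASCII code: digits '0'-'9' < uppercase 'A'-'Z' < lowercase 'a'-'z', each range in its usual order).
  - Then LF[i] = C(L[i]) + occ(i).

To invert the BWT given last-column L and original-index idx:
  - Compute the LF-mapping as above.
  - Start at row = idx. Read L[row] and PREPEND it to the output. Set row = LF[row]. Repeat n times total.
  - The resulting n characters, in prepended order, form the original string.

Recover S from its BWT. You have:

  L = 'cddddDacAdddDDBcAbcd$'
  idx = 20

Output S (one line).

LF mapping: 9 13 14 15 16 4 7 10 1 17 18 19 5 6 3 11 2 8 12 20 0
Walk LF starting at row 20, prepending L[row]:
  step 1: row=20, L[20]='$', prepend. Next row=LF[20]=0
  step 2: row=0, L[0]='c', prepend. Next row=LF[0]=9
  step 3: row=9, L[9]='d', prepend. Next row=LF[9]=17
  step 4: row=17, L[17]='b', prepend. Next row=LF[17]=8
  step 5: row=8, L[8]='A', prepend. Next row=LF[8]=1
  step 6: row=1, L[1]='d', prepend. Next row=LF[1]=13
  step 7: row=13, L[13]='D', prepend. Next row=LF[13]=6
  step 8: row=6, L[6]='a', prepend. Next row=LF[6]=7
  step 9: row=7, L[7]='c', prepend. Next row=LF[7]=10
  step 10: row=10, L[10]='d', prepend. Next row=LF[10]=18
  step 11: row=18, L[18]='c', prepend. Next row=LF[18]=12
  step 12: row=12, L[12]='D', prepend. Next row=LF[12]=5
  step 13: row=5, L[5]='D', prepend. Next row=LF[5]=4
  step 14: row=4, L[4]='d', prepend. Next row=LF[4]=16
  step 15: row=16, L[16]='A', prepend. Next row=LF[16]=2
  step 16: row=2, L[2]='d', prepend. Next row=LF[2]=14
  step 17: row=14, L[14]='B', prepend. Next row=LF[14]=3
  step 18: row=3, L[3]='d', prepend. Next row=LF[3]=15
  step 19: row=15, L[15]='c', prepend. Next row=LF[15]=11
  step 20: row=11, L[11]='d', prepend. Next row=LF[11]=19
  step 21: row=19, L[19]='d', prepend. Next row=LF[19]=20
Reversed output: ddcdBdAdDDcdcaDdAbdc$

Answer: ddcdBdAdDDcdcaDdAbdc$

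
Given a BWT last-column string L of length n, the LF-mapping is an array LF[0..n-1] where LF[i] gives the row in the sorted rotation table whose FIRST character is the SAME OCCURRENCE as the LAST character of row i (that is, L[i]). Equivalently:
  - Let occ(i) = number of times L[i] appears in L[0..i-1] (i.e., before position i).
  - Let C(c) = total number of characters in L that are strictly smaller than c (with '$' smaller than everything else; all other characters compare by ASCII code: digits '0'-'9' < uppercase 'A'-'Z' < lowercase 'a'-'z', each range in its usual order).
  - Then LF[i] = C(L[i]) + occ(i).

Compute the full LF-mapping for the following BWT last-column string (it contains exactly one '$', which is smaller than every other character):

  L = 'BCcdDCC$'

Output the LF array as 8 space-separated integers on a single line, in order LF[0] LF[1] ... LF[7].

Answer: 1 2 6 7 5 3 4 0

Derivation:
Char counts: '$':1, 'B':1, 'C':3, 'D':1, 'c':1, 'd':1
C (first-col start): C('$')=0, C('B')=1, C('C')=2, C('D')=5, C('c')=6, C('d')=7
L[0]='B': occ=0, LF[0]=C('B')+0=1+0=1
L[1]='C': occ=0, LF[1]=C('C')+0=2+0=2
L[2]='c': occ=0, LF[2]=C('c')+0=6+0=6
L[3]='d': occ=0, LF[3]=C('d')+0=7+0=7
L[4]='D': occ=0, LF[4]=C('D')+0=5+0=5
L[5]='C': occ=1, LF[5]=C('C')+1=2+1=3
L[6]='C': occ=2, LF[6]=C('C')+2=2+2=4
L[7]='$': occ=0, LF[7]=C('$')+0=0+0=0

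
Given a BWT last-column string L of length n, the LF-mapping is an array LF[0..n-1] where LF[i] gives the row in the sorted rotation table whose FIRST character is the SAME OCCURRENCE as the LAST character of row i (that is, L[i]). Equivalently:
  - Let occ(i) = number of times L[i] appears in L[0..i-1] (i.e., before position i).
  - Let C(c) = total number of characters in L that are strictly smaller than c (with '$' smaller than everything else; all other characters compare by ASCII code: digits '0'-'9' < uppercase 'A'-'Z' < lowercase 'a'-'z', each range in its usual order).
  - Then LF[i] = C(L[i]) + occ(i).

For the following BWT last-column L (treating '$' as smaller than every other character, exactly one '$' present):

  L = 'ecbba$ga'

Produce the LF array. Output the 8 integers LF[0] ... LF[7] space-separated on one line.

Answer: 6 5 3 4 1 0 7 2

Derivation:
Char counts: '$':1, 'a':2, 'b':2, 'c':1, 'e':1, 'g':1
C (first-col start): C('$')=0, C('a')=1, C('b')=3, C('c')=5, C('e')=6, C('g')=7
L[0]='e': occ=0, LF[0]=C('e')+0=6+0=6
L[1]='c': occ=0, LF[1]=C('c')+0=5+0=5
L[2]='b': occ=0, LF[2]=C('b')+0=3+0=3
L[3]='b': occ=1, LF[3]=C('b')+1=3+1=4
L[4]='a': occ=0, LF[4]=C('a')+0=1+0=1
L[5]='$': occ=0, LF[5]=C('$')+0=0+0=0
L[6]='g': occ=0, LF[6]=C('g')+0=7+0=7
L[7]='a': occ=1, LF[7]=C('a')+1=1+1=2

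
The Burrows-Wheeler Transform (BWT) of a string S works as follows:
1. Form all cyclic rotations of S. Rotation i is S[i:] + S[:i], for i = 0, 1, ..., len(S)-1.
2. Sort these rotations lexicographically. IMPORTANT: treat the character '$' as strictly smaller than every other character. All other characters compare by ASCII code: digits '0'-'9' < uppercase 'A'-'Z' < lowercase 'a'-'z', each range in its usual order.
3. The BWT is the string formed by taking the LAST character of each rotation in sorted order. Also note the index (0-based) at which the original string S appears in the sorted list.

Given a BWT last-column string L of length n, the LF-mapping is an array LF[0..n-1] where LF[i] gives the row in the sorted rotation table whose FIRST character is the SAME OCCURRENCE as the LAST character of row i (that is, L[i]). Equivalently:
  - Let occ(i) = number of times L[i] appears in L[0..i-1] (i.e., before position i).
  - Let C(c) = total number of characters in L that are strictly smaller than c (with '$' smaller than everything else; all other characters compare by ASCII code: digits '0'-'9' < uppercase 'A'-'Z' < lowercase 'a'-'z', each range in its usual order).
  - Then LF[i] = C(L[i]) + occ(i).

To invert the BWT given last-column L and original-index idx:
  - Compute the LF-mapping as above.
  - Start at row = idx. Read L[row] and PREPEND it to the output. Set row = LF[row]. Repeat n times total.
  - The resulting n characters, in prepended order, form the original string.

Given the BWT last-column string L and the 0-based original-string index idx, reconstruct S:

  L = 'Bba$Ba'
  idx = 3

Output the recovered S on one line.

Answer: aBabB$

Derivation:
LF mapping: 1 5 3 0 2 4
Walk LF starting at row 3, prepending L[row]:
  step 1: row=3, L[3]='$', prepend. Next row=LF[3]=0
  step 2: row=0, L[0]='B', prepend. Next row=LF[0]=1
  step 3: row=1, L[1]='b', prepend. Next row=LF[1]=5
  step 4: row=5, L[5]='a', prepend. Next row=LF[5]=4
  step 5: row=4, L[4]='B', prepend. Next row=LF[4]=2
  step 6: row=2, L[2]='a', prepend. Next row=LF[2]=3
Reversed output: aBabB$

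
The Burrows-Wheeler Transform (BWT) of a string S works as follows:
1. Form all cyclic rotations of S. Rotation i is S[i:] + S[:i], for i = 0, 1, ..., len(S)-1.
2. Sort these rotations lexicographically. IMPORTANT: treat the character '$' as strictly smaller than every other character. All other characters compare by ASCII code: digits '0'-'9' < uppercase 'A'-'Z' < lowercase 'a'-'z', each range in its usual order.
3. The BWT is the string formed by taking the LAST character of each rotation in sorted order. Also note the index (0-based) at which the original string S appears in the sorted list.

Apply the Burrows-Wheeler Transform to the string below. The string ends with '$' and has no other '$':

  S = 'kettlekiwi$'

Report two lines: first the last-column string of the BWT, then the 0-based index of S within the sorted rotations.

All 11 rotations (rotation i = S[i:]+S[:i]):
  rot[0] = kettlekiwi$
  rot[1] = ettlekiwi$k
  rot[2] = ttlekiwi$ke
  rot[3] = tlekiwi$ket
  rot[4] = lekiwi$kett
  rot[5] = ekiwi$kettl
  rot[6] = kiwi$kettle
  rot[7] = iwi$kettlek
  rot[8] = wi$kettleki
  rot[9] = i$kettlekiw
  rot[10] = $kettlekiwi
Sorted (with $ < everything):
  sorted[0] = $kettlekiwi  (last char: 'i')
  sorted[1] = ekiwi$kettl  (last char: 'l')
  sorted[2] = ettlekiwi$k  (last char: 'k')
  sorted[3] = i$kettlekiw  (last char: 'w')
  sorted[4] = iwi$kettlek  (last char: 'k')
  sorted[5] = kettlekiwi$  (last char: '$')
  sorted[6] = kiwi$kettle  (last char: 'e')
  sorted[7] = lekiwi$kett  (last char: 't')
  sorted[8] = tlekiwi$ket  (last char: 't')
  sorted[9] = ttlekiwi$ke  (last char: 'e')
  sorted[10] = wi$kettleki  (last char: 'i')
Last column: ilkwk$ettei
Original string S is at sorted index 5

Answer: ilkwk$ettei
5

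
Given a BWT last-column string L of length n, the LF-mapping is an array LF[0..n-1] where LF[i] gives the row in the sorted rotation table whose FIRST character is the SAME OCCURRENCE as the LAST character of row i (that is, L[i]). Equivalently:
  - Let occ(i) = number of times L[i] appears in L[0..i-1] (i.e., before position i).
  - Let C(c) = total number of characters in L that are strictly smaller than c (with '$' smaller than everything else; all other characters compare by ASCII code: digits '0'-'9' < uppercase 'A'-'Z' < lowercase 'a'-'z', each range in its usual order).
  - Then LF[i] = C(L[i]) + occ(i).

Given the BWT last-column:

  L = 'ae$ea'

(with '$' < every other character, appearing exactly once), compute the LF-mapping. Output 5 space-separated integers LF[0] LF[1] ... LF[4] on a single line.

Answer: 1 3 0 4 2

Derivation:
Char counts: '$':1, 'a':2, 'e':2
C (first-col start): C('$')=0, C('a')=1, C('e')=3
L[0]='a': occ=0, LF[0]=C('a')+0=1+0=1
L[1]='e': occ=0, LF[1]=C('e')+0=3+0=3
L[2]='$': occ=0, LF[2]=C('$')+0=0+0=0
L[3]='e': occ=1, LF[3]=C('e')+1=3+1=4
L[4]='a': occ=1, LF[4]=C('a')+1=1+1=2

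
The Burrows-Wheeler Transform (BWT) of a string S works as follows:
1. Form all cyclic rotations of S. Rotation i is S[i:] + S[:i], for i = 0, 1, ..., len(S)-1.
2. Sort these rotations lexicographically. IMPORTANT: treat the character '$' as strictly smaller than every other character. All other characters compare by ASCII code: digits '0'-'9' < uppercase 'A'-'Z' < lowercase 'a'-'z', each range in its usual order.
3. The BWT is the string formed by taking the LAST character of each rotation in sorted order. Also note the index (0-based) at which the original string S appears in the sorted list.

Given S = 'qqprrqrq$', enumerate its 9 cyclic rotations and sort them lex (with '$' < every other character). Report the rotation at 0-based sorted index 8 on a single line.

All 9 rotations (rotation i = S[i:]+S[:i]):
  rot[0] = qqprrqrq$
  rot[1] = qprrqrq$q
  rot[2] = prrqrq$qq
  rot[3] = rrqrq$qqp
  rot[4] = rqrq$qqpr
  rot[5] = qrq$qqprr
  rot[6] = rq$qqprrq
  rot[7] = q$qqprrqr
  rot[8] = $qqprrqrq
Sorted (with $ < everything):
  sorted[0] = $qqprrqrq
  sorted[1] = prrqrq$qq
  sorted[2] = q$qqprrqr
  sorted[3] = qprrqrq$q
  sorted[4] = qqprrqrq$
  sorted[5] = qrq$qqprr
  sorted[6] = rq$qqprrq
  sorted[7] = rqrq$qqpr
  sorted[8] = rrqrq$qqp
sorted[8] = rrqrq$qqp

Answer: rrqrq$qqp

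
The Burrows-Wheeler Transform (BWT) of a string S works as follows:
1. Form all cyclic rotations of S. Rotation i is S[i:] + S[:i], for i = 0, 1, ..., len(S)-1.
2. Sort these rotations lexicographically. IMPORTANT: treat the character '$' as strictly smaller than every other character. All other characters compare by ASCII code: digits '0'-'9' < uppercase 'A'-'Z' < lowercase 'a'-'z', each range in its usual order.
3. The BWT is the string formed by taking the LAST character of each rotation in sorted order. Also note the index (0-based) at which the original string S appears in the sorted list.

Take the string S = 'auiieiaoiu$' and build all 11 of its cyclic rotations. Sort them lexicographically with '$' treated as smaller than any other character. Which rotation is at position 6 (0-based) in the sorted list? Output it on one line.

All 11 rotations (rotation i = S[i:]+S[:i]):
  rot[0] = auiieiaoiu$
  rot[1] = uiieiaoiu$a
  rot[2] = iieiaoiu$au
  rot[3] = ieiaoiu$aui
  rot[4] = eiaoiu$auii
  rot[5] = iaoiu$auiie
  rot[6] = aoiu$auiiei
  rot[7] = oiu$auiieia
  rot[8] = iu$auiieiao
  rot[9] = u$auiieiaoi
  rot[10] = $auiieiaoiu
Sorted (with $ < everything):
  sorted[0] = $auiieiaoiu
  sorted[1] = aoiu$auiiei
  sorted[2] = auiieiaoiu$
  sorted[3] = eiaoiu$auii
  sorted[4] = iaoiu$auiie
  sorted[5] = ieiaoiu$aui
  sorted[6] = iieiaoiu$au
  sorted[7] = iu$auiieiao
  sorted[8] = oiu$auiieia
  sorted[9] = u$auiieiaoi
  sorted[10] = uiieiaoiu$a
sorted[6] = iieiaoiu$au

Answer: iieiaoiu$au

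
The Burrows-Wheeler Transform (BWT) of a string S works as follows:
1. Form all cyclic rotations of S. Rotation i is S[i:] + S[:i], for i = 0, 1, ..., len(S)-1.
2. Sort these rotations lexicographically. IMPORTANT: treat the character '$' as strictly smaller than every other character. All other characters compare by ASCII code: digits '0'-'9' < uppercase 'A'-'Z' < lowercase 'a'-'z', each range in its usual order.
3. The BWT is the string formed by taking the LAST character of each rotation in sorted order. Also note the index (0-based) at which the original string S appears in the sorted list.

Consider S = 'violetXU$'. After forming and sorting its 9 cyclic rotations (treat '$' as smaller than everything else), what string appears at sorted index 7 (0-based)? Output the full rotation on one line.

All 9 rotations (rotation i = S[i:]+S[:i]):
  rot[0] = violetXU$
  rot[1] = ioletXU$v
  rot[2] = oletXU$vi
  rot[3] = letXU$vio
  rot[4] = etXU$viol
  rot[5] = tXU$viole
  rot[6] = XU$violet
  rot[7] = U$violetX
  rot[8] = $violetXU
Sorted (with $ < everything):
  sorted[0] = $violetXU
  sorted[1] = U$violetX
  sorted[2] = XU$violet
  sorted[3] = etXU$viol
  sorted[4] = ioletXU$v
  sorted[5] = letXU$vio
  sorted[6] = oletXU$vi
  sorted[7] = tXU$viole
  sorted[8] = violetXU$
sorted[7] = tXU$viole

Answer: tXU$viole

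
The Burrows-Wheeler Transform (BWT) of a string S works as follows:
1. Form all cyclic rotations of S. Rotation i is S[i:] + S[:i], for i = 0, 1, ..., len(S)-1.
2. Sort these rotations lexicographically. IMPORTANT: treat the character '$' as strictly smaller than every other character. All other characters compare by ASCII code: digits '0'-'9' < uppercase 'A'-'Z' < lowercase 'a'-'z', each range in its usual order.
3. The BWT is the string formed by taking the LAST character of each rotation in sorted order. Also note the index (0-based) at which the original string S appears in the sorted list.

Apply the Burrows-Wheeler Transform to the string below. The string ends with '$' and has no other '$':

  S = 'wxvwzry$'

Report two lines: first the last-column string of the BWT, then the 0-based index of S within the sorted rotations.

All 8 rotations (rotation i = S[i:]+S[:i]):
  rot[0] = wxvwzry$
  rot[1] = xvwzry$w
  rot[2] = vwzry$wx
  rot[3] = wzry$wxv
  rot[4] = zry$wxvw
  rot[5] = ry$wxvwz
  rot[6] = y$wxvwzr
  rot[7] = $wxvwzry
Sorted (with $ < everything):
  sorted[0] = $wxvwzry  (last char: 'y')
  sorted[1] = ry$wxvwz  (last char: 'z')
  sorted[2] = vwzry$wx  (last char: 'x')
  sorted[3] = wxvwzry$  (last char: '$')
  sorted[4] = wzry$wxv  (last char: 'v')
  sorted[5] = xvwzry$w  (last char: 'w')
  sorted[6] = y$wxvwzr  (last char: 'r')
  sorted[7] = zry$wxvw  (last char: 'w')
Last column: yzx$vwrw
Original string S is at sorted index 3

Answer: yzx$vwrw
3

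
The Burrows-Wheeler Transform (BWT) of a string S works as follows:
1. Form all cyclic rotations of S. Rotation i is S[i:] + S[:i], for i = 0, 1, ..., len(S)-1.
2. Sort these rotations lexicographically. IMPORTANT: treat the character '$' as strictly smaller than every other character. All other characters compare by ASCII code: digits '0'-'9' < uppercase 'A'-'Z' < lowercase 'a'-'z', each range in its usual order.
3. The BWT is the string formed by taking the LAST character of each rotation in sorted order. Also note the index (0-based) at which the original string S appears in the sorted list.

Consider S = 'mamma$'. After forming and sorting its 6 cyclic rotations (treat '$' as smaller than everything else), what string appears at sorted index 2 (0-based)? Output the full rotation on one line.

All 6 rotations (rotation i = S[i:]+S[:i]):
  rot[0] = mamma$
  rot[1] = amma$m
  rot[2] = mma$ma
  rot[3] = ma$mam
  rot[4] = a$mamm
  rot[5] = $mamma
Sorted (with $ < everything):
  sorted[0] = $mamma
  sorted[1] = a$mamm
  sorted[2] = amma$m
  sorted[3] = ma$mam
  sorted[4] = mamma$
  sorted[5] = mma$ma
sorted[2] = amma$m

Answer: amma$m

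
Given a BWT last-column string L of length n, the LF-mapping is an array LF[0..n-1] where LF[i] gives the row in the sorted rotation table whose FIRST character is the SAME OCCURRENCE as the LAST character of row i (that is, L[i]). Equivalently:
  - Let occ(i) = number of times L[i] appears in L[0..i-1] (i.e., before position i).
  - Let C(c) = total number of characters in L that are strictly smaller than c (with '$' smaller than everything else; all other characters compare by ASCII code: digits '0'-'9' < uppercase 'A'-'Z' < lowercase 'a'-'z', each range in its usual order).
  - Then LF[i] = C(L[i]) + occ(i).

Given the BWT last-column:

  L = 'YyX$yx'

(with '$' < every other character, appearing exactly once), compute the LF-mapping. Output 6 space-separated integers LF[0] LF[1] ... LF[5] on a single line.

Char counts: '$':1, 'X':1, 'Y':1, 'x':1, 'y':2
C (first-col start): C('$')=0, C('X')=1, C('Y')=2, C('x')=3, C('y')=4
L[0]='Y': occ=0, LF[0]=C('Y')+0=2+0=2
L[1]='y': occ=0, LF[1]=C('y')+0=4+0=4
L[2]='X': occ=0, LF[2]=C('X')+0=1+0=1
L[3]='$': occ=0, LF[3]=C('$')+0=0+0=0
L[4]='y': occ=1, LF[4]=C('y')+1=4+1=5
L[5]='x': occ=0, LF[5]=C('x')+0=3+0=3

Answer: 2 4 1 0 5 3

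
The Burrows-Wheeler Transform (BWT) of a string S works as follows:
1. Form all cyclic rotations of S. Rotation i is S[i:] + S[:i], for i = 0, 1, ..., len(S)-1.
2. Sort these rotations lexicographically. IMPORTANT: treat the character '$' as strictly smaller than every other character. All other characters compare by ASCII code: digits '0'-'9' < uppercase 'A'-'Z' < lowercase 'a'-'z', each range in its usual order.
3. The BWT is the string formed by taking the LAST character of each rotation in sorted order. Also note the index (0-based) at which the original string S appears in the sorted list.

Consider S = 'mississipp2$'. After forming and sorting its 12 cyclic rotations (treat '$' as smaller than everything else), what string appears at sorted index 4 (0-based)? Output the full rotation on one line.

Answer: ississipp2$m

Derivation:
All 12 rotations (rotation i = S[i:]+S[:i]):
  rot[0] = mississipp2$
  rot[1] = ississipp2$m
  rot[2] = ssissipp2$mi
  rot[3] = sissipp2$mis
  rot[4] = issipp2$miss
  rot[5] = ssipp2$missi
  rot[6] = sipp2$missis
  rot[7] = ipp2$mississ
  rot[8] = pp2$mississi
  rot[9] = p2$mississip
  rot[10] = 2$mississipp
  rot[11] = $mississipp2
Sorted (with $ < everything):
  sorted[0] = $mississipp2
  sorted[1] = 2$mississipp
  sorted[2] = ipp2$mississ
  sorted[3] = issipp2$miss
  sorted[4] = ississipp2$m
  sorted[5] = mississipp2$
  sorted[6] = p2$mississip
  sorted[7] = pp2$mississi
  sorted[8] = sipp2$missis
  sorted[9] = sissipp2$mis
  sorted[10] = ssipp2$missi
  sorted[11] = ssissipp2$mi
sorted[4] = ississipp2$m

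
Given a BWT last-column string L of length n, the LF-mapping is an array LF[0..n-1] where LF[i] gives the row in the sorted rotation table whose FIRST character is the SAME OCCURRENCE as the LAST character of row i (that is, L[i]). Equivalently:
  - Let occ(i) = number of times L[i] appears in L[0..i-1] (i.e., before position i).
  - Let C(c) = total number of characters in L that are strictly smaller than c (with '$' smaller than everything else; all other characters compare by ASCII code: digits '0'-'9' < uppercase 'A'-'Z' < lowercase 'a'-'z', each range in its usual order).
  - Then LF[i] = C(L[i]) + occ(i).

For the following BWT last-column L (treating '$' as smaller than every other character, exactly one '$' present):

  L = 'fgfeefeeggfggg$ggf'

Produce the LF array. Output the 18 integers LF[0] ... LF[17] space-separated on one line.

Char counts: '$':1, 'e':4, 'f':5, 'g':8
C (first-col start): C('$')=0, C('e')=1, C('f')=5, C('g')=10
L[0]='f': occ=0, LF[0]=C('f')+0=5+0=5
L[1]='g': occ=0, LF[1]=C('g')+0=10+0=10
L[2]='f': occ=1, LF[2]=C('f')+1=5+1=6
L[3]='e': occ=0, LF[3]=C('e')+0=1+0=1
L[4]='e': occ=1, LF[4]=C('e')+1=1+1=2
L[5]='f': occ=2, LF[5]=C('f')+2=5+2=7
L[6]='e': occ=2, LF[6]=C('e')+2=1+2=3
L[7]='e': occ=3, LF[7]=C('e')+3=1+3=4
L[8]='g': occ=1, LF[8]=C('g')+1=10+1=11
L[9]='g': occ=2, LF[9]=C('g')+2=10+2=12
L[10]='f': occ=3, LF[10]=C('f')+3=5+3=8
L[11]='g': occ=3, LF[11]=C('g')+3=10+3=13
L[12]='g': occ=4, LF[12]=C('g')+4=10+4=14
L[13]='g': occ=5, LF[13]=C('g')+5=10+5=15
L[14]='$': occ=0, LF[14]=C('$')+0=0+0=0
L[15]='g': occ=6, LF[15]=C('g')+6=10+6=16
L[16]='g': occ=7, LF[16]=C('g')+7=10+7=17
L[17]='f': occ=4, LF[17]=C('f')+4=5+4=9

Answer: 5 10 6 1 2 7 3 4 11 12 8 13 14 15 0 16 17 9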